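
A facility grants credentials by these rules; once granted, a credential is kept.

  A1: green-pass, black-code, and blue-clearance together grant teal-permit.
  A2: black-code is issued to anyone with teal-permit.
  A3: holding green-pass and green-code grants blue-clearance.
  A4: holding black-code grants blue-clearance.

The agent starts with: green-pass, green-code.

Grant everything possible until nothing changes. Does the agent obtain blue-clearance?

Yes

Holding green-pass and green-code grants blue-clearance (A3).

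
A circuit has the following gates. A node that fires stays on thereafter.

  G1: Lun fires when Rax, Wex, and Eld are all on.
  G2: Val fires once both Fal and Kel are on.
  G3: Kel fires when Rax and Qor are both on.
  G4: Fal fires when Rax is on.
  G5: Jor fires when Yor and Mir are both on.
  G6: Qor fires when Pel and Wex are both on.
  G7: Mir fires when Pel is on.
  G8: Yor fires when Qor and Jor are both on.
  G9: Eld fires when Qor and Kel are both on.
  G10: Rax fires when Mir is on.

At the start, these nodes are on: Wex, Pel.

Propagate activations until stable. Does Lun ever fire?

G7: Pel on → Mir on.
G6: Pel and Wex on → Qor on.
G10: Mir on → Rax on.
G3: Rax and Qor on → Kel on.
G9: Qor and Kel on → Eld on.
G1: Rax, Wex, and Eld on → Lun on.

Yes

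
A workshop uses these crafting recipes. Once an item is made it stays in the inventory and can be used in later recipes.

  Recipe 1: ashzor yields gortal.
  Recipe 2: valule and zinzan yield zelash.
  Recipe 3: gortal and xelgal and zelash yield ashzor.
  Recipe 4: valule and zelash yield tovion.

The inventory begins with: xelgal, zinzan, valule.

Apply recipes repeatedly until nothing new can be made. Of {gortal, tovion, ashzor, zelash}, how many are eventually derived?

2

Using Recipe 2, valule and zinzan make zelash.
Using Recipe 4, valule and zelash make tovion.
gortal would need ashzor (Recipe 1), but ashzor is never obtained.
tovion: reached.
ashzor would need gortal, xelgal, and zelash (Recipe 3), but gortal is never obtained.
zelash: reached.
Reached: tovion and zelash — 2 of the 4.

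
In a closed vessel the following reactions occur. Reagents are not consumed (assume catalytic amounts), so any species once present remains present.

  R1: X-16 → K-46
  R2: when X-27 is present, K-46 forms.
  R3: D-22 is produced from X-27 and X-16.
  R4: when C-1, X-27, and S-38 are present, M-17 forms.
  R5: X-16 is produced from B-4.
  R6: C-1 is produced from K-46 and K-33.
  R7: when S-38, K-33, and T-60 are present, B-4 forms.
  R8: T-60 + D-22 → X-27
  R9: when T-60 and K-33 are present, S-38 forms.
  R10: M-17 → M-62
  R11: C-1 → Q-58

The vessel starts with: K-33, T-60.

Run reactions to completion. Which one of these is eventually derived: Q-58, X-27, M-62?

T-60 and K-33 present → S-38 forms (R9).
S-38, K-33, and T-60 present → B-4 forms (R7).
B-4 present → X-16 forms (R5).
X-16 present → K-46 forms (R1).
K-46 and K-33 present → C-1 forms (R6).
C-1 present → Q-58 forms (R11).
X-27 would need T-60 and D-22 (R8), but D-22 never forms. M-62 would need M-17 (R10), but M-17 never forms.

Q-58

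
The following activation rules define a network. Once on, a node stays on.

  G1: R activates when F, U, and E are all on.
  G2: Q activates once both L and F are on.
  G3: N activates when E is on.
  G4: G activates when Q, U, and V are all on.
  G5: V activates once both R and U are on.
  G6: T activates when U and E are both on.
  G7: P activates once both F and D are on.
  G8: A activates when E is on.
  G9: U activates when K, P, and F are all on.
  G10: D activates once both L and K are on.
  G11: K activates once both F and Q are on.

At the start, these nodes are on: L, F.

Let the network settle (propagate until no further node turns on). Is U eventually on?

G2: L and F on → Q on.
G11: F and Q on → K on.
G10: L and K on → D on.
F and D are on, so P activates (G7).
K, P, and F are on, so U activates (G9).

Yes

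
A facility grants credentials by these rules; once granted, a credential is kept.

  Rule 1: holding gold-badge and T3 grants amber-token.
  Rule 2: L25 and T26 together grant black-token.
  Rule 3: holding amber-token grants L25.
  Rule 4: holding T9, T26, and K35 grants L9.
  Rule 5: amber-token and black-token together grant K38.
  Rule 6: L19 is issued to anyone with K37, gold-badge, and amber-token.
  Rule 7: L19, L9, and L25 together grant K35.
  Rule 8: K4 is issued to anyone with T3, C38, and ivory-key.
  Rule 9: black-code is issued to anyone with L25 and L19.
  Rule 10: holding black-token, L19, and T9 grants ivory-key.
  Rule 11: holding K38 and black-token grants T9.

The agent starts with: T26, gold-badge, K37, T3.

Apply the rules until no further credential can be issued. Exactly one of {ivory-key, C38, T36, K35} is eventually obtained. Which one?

ivory-key

Holding gold-badge and T3 grants amber-token (Rule 1).
Holding K37, gold-badge, and amber-token grants L19 (Rule 6).
Holding amber-token grants L25 (Rule 3).
Holding L25 and T26 grants black-token (Rule 2).
Holding amber-token and black-token grants K38 (Rule 5).
Holding K38 and black-token grants T9 (Rule 11).
Holding black-token, L19, and T9 grants ivory-key (Rule 10).
No rule produces T36, and it is not given. No rule produces C38, and it is not given. K35 would need L19, L9, and L25 (Rule 7), but L9 is never granted.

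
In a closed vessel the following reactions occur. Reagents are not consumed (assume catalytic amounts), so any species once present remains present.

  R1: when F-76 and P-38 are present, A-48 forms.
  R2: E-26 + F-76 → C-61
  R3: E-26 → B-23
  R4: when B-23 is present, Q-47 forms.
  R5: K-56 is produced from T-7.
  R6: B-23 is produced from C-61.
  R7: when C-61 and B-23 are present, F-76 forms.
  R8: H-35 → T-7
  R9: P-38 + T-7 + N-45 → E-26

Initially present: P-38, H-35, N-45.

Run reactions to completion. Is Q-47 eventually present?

H-35 present → T-7 forms (R8).
P-38, T-7, and N-45 present → E-26 forms (R9).
E-26 present → B-23 forms (R3).
B-23 present → Q-47 forms (R4).

Yes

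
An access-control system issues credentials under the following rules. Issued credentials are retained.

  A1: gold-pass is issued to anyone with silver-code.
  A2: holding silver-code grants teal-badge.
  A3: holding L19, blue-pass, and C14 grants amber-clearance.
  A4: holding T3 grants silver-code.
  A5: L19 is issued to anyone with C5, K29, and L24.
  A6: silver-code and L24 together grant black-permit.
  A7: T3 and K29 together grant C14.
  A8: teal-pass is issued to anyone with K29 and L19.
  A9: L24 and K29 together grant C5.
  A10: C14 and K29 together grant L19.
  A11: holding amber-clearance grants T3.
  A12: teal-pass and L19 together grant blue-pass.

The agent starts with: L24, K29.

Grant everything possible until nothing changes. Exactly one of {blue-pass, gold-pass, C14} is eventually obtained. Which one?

Holding L24 and K29 grants C5 (A9).
Holding C5, K29, and L24 grants L19 (A5).
Holding K29 and L19 grants teal-pass (A8).
Holding teal-pass and L19 grants blue-pass (A12).
gold-pass would need silver-code (A1), but silver-code is never granted. C14 would need T3 and K29 (A7), but T3 is never granted.

blue-pass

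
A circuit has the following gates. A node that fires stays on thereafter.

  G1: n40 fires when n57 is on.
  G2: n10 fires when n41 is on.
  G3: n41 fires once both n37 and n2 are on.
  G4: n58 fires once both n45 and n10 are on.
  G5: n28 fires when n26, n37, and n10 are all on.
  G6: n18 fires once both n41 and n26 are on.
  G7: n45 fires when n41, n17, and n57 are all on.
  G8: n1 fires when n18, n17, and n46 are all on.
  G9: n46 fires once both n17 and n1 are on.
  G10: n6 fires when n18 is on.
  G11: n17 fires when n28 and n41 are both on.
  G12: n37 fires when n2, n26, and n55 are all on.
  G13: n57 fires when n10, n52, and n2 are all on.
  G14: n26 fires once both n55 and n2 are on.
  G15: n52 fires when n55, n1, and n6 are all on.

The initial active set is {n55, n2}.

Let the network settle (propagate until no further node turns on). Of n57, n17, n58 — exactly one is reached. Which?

n17

G14: n55 and n2 on → n26 on.
n2, n26, and n55 are on, so n37 fires (G12).
G3: n37 and n2 on → n41 on.
n41 is on, so n10 fires (G2).
n26, n37, and n10 are on, so n28 fires (G5).
n28 and n41 are on, so n17 fires (G11).
n58 would need n45 and n10 (G4), but n45 never turns on. n57 would need n10, n52, and n2 (G13), but n52 never turns on.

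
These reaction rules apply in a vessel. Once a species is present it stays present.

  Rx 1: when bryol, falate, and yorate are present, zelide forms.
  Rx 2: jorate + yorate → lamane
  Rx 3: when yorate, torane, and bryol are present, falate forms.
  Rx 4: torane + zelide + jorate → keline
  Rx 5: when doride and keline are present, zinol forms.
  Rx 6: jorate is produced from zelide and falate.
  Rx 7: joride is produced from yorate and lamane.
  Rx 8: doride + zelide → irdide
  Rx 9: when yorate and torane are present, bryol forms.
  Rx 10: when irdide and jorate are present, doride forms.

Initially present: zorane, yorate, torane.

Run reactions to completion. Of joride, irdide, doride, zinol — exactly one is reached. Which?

joride

yorate and torane present → bryol forms (Rx 9).
yorate, torane, and bryol present → falate forms (Rx 3).
bryol, falate, and yorate present → zelide forms (Rx 1).
zelide and falate present → jorate forms (Rx 6).
jorate and yorate present → lamane forms (Rx 2).
yorate and lamane present → joride forms (Rx 7).
irdide would need doride and zelide (Rx 8), but doride never forms. zinol would need doride and keline (Rx 5), but doride never forms. doride would need irdide and jorate (Rx 10), but irdide never forms.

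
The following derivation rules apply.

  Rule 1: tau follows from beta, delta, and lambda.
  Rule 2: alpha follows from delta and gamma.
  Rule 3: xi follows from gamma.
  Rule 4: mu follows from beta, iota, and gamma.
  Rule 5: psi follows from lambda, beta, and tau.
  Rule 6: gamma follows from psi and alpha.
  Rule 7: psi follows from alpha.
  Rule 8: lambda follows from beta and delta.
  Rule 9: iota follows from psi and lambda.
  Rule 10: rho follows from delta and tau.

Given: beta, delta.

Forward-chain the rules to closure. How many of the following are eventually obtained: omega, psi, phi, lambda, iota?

From beta and delta, Rule 8 gives lambda.
beta, delta, and lambda hold, so tau follows (Rule 1).
From lambda, beta, and tau, Rule 5 gives psi.
From psi and lambda, Rule 9 gives iota.
No rule produces omega, and it is not given.
psi: reached.
No rule produces phi, and it is not given.
lambda: reached.
iota: reached.
Reached: psi, lambda, and iota — 3 of the 5.

3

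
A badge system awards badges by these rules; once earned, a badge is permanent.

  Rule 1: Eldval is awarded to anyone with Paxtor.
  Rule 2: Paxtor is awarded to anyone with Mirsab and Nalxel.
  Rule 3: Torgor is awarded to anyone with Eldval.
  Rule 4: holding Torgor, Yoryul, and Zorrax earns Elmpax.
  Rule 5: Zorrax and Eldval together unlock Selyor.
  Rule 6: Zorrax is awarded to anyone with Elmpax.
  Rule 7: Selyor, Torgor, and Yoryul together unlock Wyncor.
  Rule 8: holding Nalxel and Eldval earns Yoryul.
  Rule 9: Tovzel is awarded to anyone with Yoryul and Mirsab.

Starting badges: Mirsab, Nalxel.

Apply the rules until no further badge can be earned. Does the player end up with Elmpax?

No

Elmpax would need Torgor, Yoryul, and Zorrax (Rule 4), but Zorrax is never earned.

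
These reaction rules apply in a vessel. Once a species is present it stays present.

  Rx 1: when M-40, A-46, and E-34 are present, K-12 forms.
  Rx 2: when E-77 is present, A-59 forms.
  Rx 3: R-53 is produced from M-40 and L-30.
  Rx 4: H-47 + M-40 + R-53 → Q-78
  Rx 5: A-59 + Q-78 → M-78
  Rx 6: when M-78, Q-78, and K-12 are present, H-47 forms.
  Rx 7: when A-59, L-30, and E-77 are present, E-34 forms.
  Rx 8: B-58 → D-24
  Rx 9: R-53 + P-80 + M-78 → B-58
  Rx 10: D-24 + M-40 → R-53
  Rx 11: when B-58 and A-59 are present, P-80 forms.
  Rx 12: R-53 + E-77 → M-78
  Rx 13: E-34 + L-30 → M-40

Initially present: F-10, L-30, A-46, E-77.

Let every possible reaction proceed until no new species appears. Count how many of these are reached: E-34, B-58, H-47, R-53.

E-77 present → A-59 forms (Rx 2).
A-59, L-30, and E-77 present → E-34 forms (Rx 7).
E-34 and L-30 present → M-40 forms (Rx 13).
M-40 and L-30 present → R-53 forms (Rx 3).
E-34: reached.
B-58 would need R-53, P-80, and M-78 (Rx 9), but P-80 never forms.
H-47 would need M-78, Q-78, and K-12 (Rx 6), but Q-78 never forms.
R-53: reached.
Reached: E-34 and R-53 — 2 of the 4.

2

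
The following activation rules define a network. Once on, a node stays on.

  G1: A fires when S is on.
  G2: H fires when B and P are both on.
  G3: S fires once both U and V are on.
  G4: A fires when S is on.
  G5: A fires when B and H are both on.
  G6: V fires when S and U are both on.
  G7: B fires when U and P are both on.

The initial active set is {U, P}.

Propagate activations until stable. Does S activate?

No

S would need U and V (G3), but V never turns on.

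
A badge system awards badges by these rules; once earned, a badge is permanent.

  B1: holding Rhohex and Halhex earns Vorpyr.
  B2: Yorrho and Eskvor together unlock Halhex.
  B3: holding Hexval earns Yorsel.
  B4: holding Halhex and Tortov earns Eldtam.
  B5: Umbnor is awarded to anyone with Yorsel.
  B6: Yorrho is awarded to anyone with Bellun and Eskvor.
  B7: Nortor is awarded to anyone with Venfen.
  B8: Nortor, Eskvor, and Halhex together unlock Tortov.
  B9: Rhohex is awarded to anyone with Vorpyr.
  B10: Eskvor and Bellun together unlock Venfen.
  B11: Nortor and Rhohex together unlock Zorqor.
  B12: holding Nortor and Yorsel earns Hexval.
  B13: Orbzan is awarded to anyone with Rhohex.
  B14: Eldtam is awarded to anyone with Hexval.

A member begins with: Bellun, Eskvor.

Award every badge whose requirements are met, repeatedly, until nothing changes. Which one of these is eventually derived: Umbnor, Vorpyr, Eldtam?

Eldtam

With Bellun and Eskvor, Yorrho is earned (B6).
With Eskvor and Bellun, Venfen is earned (B10).
With Yorrho and Eskvor, Halhex is earned (B2).
With Venfen, Nortor is earned (B7).
With Nortor, Eskvor, and Halhex, Tortov is earned (B8).
With Halhex and Tortov, Eldtam is earned (B4).
Umbnor would need Yorsel (B5), but Yorsel is never earned. Vorpyr would need Rhohex and Halhex (B1), but Rhohex is never earned.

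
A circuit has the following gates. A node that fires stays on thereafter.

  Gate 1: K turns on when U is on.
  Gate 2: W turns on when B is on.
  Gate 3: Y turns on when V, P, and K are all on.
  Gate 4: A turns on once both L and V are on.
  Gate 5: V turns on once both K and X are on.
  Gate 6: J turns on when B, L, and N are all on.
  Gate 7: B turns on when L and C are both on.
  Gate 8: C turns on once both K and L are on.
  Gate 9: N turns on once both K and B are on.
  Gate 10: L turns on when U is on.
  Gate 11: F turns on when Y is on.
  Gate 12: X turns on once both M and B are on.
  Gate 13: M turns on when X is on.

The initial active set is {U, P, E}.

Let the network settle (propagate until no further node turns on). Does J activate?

U is on, so L turns on (Gate 10).
U is on, so K turns on (Gate 1).
Gate 8: K and L on → C on.
Gate 7: L and C on → B on.
K and B are on, so N turns on (Gate 9).
B, L, and N are on, so J turns on (Gate 6).

Yes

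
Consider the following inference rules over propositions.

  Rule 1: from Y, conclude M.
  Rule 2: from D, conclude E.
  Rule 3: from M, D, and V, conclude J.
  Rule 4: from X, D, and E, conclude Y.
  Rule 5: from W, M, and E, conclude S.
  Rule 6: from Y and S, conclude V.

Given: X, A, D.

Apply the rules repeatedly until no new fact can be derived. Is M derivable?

Yes

D holds, so E follows (Rule 2).
X, D, and E hold, so Y follows (Rule 4).
From Y, Rule 1 gives M.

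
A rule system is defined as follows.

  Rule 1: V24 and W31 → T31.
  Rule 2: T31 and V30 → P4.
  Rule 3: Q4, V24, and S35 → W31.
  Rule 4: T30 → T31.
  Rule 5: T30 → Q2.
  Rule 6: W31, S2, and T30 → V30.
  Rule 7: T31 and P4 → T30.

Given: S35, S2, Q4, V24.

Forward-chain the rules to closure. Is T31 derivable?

Q4, V24, and S35 hold, so W31 follows (Rule 3).
From V24 and W31, Rule 1 gives T31.

Yes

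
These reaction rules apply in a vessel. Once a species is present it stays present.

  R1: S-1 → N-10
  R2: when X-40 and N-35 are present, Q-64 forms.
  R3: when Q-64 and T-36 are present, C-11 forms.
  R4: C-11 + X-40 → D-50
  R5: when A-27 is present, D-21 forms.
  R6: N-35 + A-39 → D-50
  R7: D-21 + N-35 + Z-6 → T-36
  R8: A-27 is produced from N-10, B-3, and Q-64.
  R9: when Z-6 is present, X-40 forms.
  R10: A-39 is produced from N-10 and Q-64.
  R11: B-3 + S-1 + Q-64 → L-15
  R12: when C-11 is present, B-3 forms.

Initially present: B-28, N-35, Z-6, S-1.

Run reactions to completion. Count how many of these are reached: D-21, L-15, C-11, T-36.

0

D-21 would need A-27 (R5), but A-27 never forms.
L-15 would need B-3, S-1, and Q-64 (R11), but B-3 never forms.
C-11 would need Q-64 and T-36 (R3), but T-36 never forms.
T-36 would need D-21, N-35, and Z-6 (R7), but D-21 never forms.
None of the 4 are reached.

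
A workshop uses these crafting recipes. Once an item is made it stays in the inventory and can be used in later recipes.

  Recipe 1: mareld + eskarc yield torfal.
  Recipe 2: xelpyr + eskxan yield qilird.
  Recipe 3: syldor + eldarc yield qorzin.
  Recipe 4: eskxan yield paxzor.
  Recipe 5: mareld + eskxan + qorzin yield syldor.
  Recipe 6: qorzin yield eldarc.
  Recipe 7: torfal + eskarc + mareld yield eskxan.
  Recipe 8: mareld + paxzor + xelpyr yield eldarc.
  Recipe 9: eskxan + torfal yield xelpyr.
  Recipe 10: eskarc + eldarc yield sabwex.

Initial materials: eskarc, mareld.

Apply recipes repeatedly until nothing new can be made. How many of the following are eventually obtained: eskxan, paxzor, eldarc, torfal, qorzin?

4

Using Recipe 1, mareld and eskarc make torfal.
torfal + eskarc + mareld → eskxan (Recipe 7).
eskxan → paxzor (Recipe 4).
Using Recipe 9, eskxan and torfal make xelpyr.
mareld + paxzor + xelpyr → eldarc (Recipe 8).
eskxan: reached.
paxzor: reached.
eldarc: reached.
torfal: reached.
qorzin would need syldor and eldarc (Recipe 3), but syldor is never obtained.
Reached: eskxan, paxzor, eldarc, and torfal — 4 of the 5.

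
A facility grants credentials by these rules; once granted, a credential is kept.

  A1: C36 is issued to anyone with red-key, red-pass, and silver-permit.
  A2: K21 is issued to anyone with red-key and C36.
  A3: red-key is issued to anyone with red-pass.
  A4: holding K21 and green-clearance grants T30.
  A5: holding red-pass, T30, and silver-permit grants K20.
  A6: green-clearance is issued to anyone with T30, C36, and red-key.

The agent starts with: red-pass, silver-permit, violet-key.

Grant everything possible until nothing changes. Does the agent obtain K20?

K20 would need red-pass, T30, and silver-permit (A5), but T30 is never granted.

No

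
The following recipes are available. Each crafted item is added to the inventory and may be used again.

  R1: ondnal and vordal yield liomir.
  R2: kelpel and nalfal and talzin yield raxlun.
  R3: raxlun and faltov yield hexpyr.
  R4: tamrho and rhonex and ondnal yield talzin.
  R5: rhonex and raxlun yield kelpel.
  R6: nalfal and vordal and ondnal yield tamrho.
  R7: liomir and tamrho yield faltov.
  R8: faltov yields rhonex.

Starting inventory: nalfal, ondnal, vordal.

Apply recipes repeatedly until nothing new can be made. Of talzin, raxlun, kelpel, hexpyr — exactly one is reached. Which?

talzin

Using R6, nalfal, vordal, and ondnal make tamrho.
ondnal and vordal → liomir (R1).
Using R7, liomir and tamrho make faltov.
Using R8, faltov makes rhonex.
Using R4, tamrho, rhonex, and ondnal make talzin.
hexpyr would need raxlun and faltov (R3), but raxlun is never obtained. raxlun would need kelpel, nalfal, and talzin (R2), but kelpel is never obtained. kelpel would need rhonex and raxlun (R5), but raxlun is never obtained.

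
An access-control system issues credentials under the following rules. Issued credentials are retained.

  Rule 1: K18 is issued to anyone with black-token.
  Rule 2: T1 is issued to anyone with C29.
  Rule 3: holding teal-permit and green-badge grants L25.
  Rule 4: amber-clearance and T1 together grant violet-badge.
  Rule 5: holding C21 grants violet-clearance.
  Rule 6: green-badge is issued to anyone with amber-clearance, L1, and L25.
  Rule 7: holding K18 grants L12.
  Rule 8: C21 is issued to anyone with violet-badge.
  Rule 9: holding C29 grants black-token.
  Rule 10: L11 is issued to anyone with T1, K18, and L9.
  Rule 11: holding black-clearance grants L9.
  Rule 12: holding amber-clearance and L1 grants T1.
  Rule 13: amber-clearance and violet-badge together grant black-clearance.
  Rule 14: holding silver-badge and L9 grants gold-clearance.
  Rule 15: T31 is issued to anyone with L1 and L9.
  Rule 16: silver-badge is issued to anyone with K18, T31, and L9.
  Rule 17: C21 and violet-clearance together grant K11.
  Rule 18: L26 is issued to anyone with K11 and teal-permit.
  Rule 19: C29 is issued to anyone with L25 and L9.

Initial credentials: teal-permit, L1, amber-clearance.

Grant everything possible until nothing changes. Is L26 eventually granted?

Yes

Holding amber-clearance and L1 grants T1 (Rule 12).
Holding amber-clearance and T1 grants violet-badge (Rule 4).
Holding violet-badge grants C21 (Rule 8).
Holding C21 grants violet-clearance (Rule 5).
Holding C21 and violet-clearance grants K11 (Rule 17).
Holding K11 and teal-permit grants L26 (Rule 18).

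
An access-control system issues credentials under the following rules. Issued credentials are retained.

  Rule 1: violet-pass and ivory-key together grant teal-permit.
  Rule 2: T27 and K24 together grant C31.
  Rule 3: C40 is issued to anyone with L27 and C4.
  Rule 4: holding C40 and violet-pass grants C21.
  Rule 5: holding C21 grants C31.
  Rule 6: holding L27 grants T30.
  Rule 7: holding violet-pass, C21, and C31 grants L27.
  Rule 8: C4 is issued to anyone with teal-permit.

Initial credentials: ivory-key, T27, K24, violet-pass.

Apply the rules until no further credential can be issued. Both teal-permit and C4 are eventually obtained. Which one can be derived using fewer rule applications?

teal-permit

teal-permit: Holding violet-pass and ivory-key grants teal-permit (Rule 1). [1 rule application]
C4: Holding violet-pass and ivory-key grants teal-permit (Rule 1). Holding teal-permit grants C4 (Rule 8). [2 rule applications]
teal-permit needs fewer.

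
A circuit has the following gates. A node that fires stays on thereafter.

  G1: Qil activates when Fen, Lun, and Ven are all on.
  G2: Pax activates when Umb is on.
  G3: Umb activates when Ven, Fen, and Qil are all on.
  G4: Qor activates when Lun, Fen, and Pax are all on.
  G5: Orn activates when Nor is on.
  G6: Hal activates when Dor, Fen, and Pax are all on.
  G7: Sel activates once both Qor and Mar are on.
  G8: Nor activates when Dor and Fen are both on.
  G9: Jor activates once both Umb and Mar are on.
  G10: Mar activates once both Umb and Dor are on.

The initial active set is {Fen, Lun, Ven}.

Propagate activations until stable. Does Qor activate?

G1: Fen, Lun, and Ven on → Qil on.
G3: Ven, Fen, and Qil on → Umb on.
Umb is on, so Pax activates (G2).
Lun, Fen, and Pax are on, so Qor activates (G4).

Yes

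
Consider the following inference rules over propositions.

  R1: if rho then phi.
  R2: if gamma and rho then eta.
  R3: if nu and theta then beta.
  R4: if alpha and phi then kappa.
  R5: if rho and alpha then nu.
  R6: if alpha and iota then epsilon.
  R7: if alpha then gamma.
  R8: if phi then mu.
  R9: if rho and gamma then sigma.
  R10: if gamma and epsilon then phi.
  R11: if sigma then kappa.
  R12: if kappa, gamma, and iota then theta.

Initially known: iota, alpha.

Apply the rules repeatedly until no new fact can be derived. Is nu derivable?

No

nu would need rho and alpha (R5), but rho is never established.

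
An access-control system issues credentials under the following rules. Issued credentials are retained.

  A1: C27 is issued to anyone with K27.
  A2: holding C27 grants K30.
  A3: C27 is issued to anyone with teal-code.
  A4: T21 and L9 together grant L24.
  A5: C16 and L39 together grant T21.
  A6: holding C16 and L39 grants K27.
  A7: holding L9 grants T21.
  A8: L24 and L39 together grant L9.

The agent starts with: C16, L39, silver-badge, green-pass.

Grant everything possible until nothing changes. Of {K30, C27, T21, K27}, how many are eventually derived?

Holding C16 and L39 grants T21 (A5).
Holding C16 and L39 grants K27 (A6).
Holding K27 grants C27 (A1).
Holding C27 grants K30 (A2).
K30: reached.
C27: reached.
T21: reached.
K27: reached.
All 4 are reached.

4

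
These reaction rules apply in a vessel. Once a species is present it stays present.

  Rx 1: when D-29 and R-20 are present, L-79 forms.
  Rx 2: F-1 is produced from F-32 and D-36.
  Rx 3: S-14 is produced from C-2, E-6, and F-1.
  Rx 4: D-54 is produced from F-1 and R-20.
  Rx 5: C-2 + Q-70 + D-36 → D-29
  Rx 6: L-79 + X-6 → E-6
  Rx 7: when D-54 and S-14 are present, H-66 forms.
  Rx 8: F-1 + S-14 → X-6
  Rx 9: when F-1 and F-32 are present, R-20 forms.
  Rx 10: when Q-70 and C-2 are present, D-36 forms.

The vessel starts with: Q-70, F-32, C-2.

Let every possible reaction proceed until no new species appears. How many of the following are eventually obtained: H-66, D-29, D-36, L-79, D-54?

4

Q-70 and C-2 present → D-36 forms (Rx 10).
C-2, Q-70, and D-36 present → D-29 forms (Rx 5).
F-32 and D-36 present → F-1 forms (Rx 2).
F-1 and F-32 present → R-20 forms (Rx 9).
F-1 and R-20 present → D-54 forms (Rx 4).
D-29 and R-20 present → L-79 forms (Rx 1).
H-66 would need D-54 and S-14 (Rx 7), but S-14 never forms.
D-29: reached.
D-36: reached.
L-79: reached.
D-54: reached.
Reached: D-29, D-36, L-79, and D-54 — 4 of the 5.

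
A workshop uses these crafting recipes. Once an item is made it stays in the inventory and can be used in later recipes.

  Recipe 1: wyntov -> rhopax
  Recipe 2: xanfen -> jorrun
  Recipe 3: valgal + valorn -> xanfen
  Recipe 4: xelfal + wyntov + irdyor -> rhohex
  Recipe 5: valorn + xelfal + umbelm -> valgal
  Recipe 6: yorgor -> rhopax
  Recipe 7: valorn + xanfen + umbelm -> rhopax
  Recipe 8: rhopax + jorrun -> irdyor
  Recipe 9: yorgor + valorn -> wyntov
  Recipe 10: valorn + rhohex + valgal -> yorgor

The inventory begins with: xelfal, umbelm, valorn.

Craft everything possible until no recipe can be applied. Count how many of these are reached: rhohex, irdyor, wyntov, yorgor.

1

Using Recipe 5, valorn, xelfal, and umbelm make valgal.
valgal + valorn -> xanfen (Recipe 3).
xanfen -> jorrun (Recipe 2).
valorn + xanfen + umbelm -> rhopax (Recipe 7).
rhopax + jorrun -> irdyor (Recipe 8).
rhohex would need xelfal, wyntov, and irdyor (Recipe 4), but wyntov is never obtained.
irdyor: reached.
wyntov would need yorgor and valorn (Recipe 9), but yorgor is never obtained.
yorgor would need valorn, rhohex, and valgal (Recipe 10), but rhohex is never obtained.
Reached: irdyor — 1 of the 4.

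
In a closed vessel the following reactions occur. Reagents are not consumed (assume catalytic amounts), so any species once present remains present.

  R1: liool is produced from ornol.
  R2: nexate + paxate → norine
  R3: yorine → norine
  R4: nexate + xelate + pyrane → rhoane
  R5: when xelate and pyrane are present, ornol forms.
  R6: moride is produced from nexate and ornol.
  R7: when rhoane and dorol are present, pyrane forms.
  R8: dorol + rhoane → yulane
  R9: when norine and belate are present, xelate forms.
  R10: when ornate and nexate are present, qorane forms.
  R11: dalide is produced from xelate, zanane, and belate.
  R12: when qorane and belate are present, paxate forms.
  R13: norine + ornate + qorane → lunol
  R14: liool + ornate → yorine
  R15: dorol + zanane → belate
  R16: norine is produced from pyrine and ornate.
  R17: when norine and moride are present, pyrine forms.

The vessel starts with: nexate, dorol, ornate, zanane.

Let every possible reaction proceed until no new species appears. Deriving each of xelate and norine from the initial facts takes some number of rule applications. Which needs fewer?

norine: ornate and nexate present → qorane forms (R10). dorol and zanane present → belate forms (R15). qorane and belate present → paxate forms (R12). nexate and paxate present → norine forms (R2). [4 rule applications]
xelate: ornate and nexate present → qorane forms (R10). dorol and zanane present → belate forms (R15). qorane and belate present → paxate forms (R12). nexate and paxate present → norine forms (R2). norine and belate present → xelate forms (R9). [5 rule applications]
norine needs fewer.

norine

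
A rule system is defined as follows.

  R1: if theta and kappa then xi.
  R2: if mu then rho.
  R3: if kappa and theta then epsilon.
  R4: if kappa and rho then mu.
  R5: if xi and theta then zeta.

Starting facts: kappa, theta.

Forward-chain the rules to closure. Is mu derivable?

mu would need kappa and rho (R4), but rho is never established.

No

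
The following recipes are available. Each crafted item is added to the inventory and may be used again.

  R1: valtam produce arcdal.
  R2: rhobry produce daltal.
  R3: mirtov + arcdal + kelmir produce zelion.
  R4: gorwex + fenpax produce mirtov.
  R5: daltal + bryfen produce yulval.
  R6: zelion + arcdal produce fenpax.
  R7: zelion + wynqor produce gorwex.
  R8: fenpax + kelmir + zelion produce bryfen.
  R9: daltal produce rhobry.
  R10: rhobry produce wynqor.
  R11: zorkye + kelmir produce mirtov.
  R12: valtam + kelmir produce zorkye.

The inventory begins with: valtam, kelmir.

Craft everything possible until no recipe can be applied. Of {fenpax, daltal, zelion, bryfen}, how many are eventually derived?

valtam → arcdal (R1).
Using R12, valtam and kelmir make zorkye.
zorkye + kelmir → mirtov (R11).
Using R3, mirtov, arcdal, and kelmir make zelion.
zelion + arcdal → fenpax (R6).
Using R8, fenpax, kelmir, and zelion make bryfen.
fenpax: reached.
daltal would need rhobry (R2), but rhobry is never obtained.
zelion: reached.
bryfen: reached.
Reached: fenpax, zelion, and bryfen — 3 of the 4.

3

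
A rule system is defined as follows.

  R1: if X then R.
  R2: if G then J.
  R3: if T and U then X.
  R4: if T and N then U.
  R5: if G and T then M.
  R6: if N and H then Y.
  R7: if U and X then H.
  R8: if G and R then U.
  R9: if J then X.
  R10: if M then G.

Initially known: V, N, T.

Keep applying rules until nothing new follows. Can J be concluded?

No

J would need G (R2), but G is never established.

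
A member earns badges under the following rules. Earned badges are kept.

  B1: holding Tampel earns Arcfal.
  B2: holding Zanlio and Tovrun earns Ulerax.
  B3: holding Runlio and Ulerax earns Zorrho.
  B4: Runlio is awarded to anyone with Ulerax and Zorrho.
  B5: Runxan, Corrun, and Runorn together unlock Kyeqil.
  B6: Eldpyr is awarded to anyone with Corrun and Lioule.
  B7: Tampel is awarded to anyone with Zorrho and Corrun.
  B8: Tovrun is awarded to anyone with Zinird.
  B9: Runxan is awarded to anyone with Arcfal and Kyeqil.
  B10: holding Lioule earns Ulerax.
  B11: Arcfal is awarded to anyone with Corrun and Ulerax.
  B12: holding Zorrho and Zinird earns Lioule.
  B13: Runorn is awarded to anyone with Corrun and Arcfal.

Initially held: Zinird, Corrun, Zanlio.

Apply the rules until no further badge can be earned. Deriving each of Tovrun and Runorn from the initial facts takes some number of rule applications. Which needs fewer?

Tovrun: With Zinird, Tovrun is earned (B8). [1 rule application]
Runorn: With Zinird, Tovrun is earned (B8). With Zanlio and Tovrun, Ulerax is earned (B2). With Corrun and Ulerax, Arcfal is earned (B11). With Corrun and Arcfal, Runorn is earned (B13). [4 rule applications]
Tovrun needs fewer.

Tovrun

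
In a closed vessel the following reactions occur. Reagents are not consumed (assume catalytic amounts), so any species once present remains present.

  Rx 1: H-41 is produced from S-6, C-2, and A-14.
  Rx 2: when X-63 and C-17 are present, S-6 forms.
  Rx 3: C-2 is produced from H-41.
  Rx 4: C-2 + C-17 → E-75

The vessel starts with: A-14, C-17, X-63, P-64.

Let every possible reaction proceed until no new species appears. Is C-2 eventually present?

C-2 would need H-41 (Rx 3), but H-41 never forms.

No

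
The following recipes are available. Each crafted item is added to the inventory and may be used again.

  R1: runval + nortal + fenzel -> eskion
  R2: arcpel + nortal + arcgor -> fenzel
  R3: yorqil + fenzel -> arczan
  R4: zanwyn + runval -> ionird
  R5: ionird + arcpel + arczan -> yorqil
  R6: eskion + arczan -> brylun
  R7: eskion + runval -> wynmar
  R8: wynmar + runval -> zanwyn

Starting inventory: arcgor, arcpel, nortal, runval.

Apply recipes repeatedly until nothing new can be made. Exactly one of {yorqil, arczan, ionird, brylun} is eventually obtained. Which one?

arcpel + nortal + arcgor -> fenzel (R2).
runval + nortal + fenzel -> eskion (R1).
Using R7, eskion and runval make wynmar.
Using R8, wynmar and runval make zanwyn.
Using R4, zanwyn and runval make ionird.
yorqil would need ionird, arcpel, and arczan (R5), but arczan is never obtained. arczan would need yorqil and fenzel (R3), but yorqil is never obtained. brylun would need eskion and arczan (R6), but arczan is never obtained.

ionird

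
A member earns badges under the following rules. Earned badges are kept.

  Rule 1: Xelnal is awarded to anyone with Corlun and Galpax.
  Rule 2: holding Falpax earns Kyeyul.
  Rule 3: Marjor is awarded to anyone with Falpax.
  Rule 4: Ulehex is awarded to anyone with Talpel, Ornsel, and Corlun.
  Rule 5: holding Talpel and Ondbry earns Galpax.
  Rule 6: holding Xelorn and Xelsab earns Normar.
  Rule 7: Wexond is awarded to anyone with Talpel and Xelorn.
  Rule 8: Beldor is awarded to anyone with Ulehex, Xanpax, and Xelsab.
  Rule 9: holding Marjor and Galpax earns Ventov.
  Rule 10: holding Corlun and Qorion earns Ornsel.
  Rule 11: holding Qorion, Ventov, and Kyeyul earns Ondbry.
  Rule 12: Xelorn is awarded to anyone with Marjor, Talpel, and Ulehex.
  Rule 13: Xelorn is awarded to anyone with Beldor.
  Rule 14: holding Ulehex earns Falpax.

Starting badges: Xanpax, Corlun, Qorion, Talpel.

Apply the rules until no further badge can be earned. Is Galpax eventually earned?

Galpax would need Talpel and Ondbry (Rule 5), but Ondbry is never earned.

No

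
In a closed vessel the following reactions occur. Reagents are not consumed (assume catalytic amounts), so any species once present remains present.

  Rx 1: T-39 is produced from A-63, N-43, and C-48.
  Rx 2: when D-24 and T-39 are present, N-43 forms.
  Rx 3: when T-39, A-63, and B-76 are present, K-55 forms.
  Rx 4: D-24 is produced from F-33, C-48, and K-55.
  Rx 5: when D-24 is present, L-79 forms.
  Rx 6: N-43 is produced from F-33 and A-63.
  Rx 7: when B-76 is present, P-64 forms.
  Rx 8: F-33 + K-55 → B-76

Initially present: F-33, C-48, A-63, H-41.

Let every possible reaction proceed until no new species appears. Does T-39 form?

Yes

F-33 and A-63 present → N-43 forms (Rx 6).
A-63, N-43, and C-48 present → T-39 forms (Rx 1).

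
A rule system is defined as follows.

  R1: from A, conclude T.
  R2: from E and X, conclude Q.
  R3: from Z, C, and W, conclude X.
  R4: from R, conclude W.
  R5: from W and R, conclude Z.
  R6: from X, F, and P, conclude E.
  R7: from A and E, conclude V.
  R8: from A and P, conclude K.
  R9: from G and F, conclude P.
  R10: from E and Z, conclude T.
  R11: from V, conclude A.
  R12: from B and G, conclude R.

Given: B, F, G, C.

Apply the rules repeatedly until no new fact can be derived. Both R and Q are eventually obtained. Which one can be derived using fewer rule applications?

R

R: From B and G, R12 gives R. [1 rule application]
Q: G and F hold, so P follows (R9). From B and G, R12 gives R. R holds, so W follows (R4). From W and R, R5 gives Z. From Z, C, and W, R3 gives X. X, F, and P hold, so E follows (R6). From E and X, R2 gives Q. [7 rule applications]
R needs fewer.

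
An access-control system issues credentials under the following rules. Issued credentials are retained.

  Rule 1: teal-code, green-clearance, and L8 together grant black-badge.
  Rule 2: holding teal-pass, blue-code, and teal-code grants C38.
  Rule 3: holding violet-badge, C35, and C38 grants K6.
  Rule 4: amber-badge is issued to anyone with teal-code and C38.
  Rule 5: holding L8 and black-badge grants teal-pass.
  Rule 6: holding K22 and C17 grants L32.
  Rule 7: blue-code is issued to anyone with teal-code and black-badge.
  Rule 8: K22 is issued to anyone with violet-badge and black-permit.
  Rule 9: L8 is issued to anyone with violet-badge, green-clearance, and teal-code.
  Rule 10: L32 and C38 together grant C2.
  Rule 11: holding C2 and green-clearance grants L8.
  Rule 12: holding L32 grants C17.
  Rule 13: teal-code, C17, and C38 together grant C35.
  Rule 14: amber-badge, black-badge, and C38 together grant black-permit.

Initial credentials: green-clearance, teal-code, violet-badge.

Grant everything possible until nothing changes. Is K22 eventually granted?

Holding violet-badge, green-clearance, and teal-code grants L8 (Rule 9).
Holding teal-code, green-clearance, and L8 grants black-badge (Rule 1).
Holding L8 and black-badge grants teal-pass (Rule 5).
Holding teal-code and black-badge grants blue-code (Rule 7).
Holding teal-pass, blue-code, and teal-code grants C38 (Rule 2).
Holding teal-code and C38 grants amber-badge (Rule 4).
Holding amber-badge, black-badge, and C38 grants black-permit (Rule 14).
Holding violet-badge and black-permit grants K22 (Rule 8).

Yes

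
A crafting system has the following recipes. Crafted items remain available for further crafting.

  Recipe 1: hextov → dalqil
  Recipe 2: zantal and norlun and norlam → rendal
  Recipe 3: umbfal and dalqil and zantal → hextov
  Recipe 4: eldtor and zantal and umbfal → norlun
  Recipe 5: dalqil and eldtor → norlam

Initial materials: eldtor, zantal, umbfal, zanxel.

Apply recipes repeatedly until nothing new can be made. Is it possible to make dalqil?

dalqil would need hextov (Recipe 1), but hextov is never obtained.

No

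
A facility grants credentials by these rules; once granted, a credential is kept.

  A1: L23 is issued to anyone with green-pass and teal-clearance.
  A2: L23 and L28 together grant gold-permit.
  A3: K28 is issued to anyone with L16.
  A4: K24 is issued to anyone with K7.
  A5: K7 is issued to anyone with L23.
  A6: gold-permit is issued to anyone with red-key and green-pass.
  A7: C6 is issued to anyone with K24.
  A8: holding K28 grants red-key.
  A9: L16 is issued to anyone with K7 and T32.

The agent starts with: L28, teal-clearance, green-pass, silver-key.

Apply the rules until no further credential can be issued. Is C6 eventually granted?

Holding green-pass and teal-clearance grants L23 (A1).
Holding L23 grants K7 (A5).
Holding K7 grants K24 (A4).
Holding K24 grants C6 (A7).

Yes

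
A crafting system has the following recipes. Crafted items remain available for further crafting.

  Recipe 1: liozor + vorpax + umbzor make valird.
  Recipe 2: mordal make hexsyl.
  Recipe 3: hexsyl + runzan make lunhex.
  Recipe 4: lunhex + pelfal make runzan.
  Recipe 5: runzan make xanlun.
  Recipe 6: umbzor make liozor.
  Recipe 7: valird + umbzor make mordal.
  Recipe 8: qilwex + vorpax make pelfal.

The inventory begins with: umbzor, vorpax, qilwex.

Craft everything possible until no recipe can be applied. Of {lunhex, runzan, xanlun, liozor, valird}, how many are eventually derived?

2

umbzor → liozor (Recipe 6).
liozor + vorpax + umbzor → valird (Recipe 1).
lunhex would need hexsyl and runzan (Recipe 3), but runzan is never obtained.
runzan would need lunhex and pelfal (Recipe 4), but lunhex is never obtained.
xanlun would need runzan (Recipe 5), but runzan is never obtained.
liozor: reached.
valird: reached.
Reached: liozor and valird — 2 of the 5.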